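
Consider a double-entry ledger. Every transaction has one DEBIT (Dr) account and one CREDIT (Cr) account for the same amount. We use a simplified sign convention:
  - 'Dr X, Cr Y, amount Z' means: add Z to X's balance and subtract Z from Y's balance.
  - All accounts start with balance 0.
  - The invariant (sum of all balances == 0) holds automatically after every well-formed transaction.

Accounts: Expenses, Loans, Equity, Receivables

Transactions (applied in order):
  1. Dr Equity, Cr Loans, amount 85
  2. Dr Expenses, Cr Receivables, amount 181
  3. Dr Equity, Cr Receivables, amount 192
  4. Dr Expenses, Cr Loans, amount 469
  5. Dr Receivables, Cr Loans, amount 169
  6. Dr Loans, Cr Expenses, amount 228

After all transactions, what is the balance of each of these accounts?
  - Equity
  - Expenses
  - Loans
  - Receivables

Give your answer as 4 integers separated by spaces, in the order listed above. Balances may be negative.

Answer: 277 422 -495 -204

Derivation:
After txn 1 (Dr Equity, Cr Loans, amount 85): Equity=85 Loans=-85
After txn 2 (Dr Expenses, Cr Receivables, amount 181): Equity=85 Expenses=181 Loans=-85 Receivables=-181
After txn 3 (Dr Equity, Cr Receivables, amount 192): Equity=277 Expenses=181 Loans=-85 Receivables=-373
After txn 4 (Dr Expenses, Cr Loans, amount 469): Equity=277 Expenses=650 Loans=-554 Receivables=-373
After txn 5 (Dr Receivables, Cr Loans, amount 169): Equity=277 Expenses=650 Loans=-723 Receivables=-204
After txn 6 (Dr Loans, Cr Expenses, amount 228): Equity=277 Expenses=422 Loans=-495 Receivables=-204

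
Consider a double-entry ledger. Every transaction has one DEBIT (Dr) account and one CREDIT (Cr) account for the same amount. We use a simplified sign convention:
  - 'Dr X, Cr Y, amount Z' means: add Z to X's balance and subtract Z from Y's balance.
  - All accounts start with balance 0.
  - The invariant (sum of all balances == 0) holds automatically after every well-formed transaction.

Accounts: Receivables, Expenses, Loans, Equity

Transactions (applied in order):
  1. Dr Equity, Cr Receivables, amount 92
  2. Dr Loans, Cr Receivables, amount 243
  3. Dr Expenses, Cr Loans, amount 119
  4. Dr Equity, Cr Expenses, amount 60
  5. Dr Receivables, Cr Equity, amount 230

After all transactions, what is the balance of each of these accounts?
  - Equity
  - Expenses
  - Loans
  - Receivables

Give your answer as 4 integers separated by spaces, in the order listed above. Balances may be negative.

Answer: -78 59 124 -105

Derivation:
After txn 1 (Dr Equity, Cr Receivables, amount 92): Equity=92 Receivables=-92
After txn 2 (Dr Loans, Cr Receivables, amount 243): Equity=92 Loans=243 Receivables=-335
After txn 3 (Dr Expenses, Cr Loans, amount 119): Equity=92 Expenses=119 Loans=124 Receivables=-335
After txn 4 (Dr Equity, Cr Expenses, amount 60): Equity=152 Expenses=59 Loans=124 Receivables=-335
After txn 5 (Dr Receivables, Cr Equity, amount 230): Equity=-78 Expenses=59 Loans=124 Receivables=-105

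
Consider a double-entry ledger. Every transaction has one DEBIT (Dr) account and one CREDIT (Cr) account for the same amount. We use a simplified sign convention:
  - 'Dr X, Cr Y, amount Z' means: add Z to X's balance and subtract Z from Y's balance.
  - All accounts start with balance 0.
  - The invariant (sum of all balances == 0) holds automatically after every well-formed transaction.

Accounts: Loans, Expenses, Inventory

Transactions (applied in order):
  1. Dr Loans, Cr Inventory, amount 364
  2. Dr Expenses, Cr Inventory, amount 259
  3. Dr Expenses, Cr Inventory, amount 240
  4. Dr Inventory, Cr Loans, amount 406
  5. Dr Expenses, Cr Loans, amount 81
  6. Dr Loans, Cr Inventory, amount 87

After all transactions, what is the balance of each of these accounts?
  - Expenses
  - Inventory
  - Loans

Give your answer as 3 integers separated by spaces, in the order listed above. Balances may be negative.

After txn 1 (Dr Loans, Cr Inventory, amount 364): Inventory=-364 Loans=364
After txn 2 (Dr Expenses, Cr Inventory, amount 259): Expenses=259 Inventory=-623 Loans=364
After txn 3 (Dr Expenses, Cr Inventory, amount 240): Expenses=499 Inventory=-863 Loans=364
After txn 4 (Dr Inventory, Cr Loans, amount 406): Expenses=499 Inventory=-457 Loans=-42
After txn 5 (Dr Expenses, Cr Loans, amount 81): Expenses=580 Inventory=-457 Loans=-123
After txn 6 (Dr Loans, Cr Inventory, amount 87): Expenses=580 Inventory=-544 Loans=-36

Answer: 580 -544 -36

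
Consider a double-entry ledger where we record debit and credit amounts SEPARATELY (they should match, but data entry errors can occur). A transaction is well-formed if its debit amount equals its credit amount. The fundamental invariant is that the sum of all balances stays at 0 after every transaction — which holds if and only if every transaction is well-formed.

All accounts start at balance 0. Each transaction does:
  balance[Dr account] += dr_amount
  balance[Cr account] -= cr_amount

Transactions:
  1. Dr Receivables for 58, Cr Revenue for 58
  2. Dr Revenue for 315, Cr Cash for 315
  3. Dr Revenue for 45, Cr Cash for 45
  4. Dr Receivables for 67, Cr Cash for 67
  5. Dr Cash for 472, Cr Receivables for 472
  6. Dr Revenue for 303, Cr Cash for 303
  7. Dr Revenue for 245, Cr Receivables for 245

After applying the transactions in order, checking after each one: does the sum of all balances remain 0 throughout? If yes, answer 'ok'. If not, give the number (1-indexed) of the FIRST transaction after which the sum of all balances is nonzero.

Answer: ok

Derivation:
After txn 1: dr=58 cr=58 sum_balances=0
After txn 2: dr=315 cr=315 sum_balances=0
After txn 3: dr=45 cr=45 sum_balances=0
After txn 4: dr=67 cr=67 sum_balances=0
After txn 5: dr=472 cr=472 sum_balances=0
After txn 6: dr=303 cr=303 sum_balances=0
After txn 7: dr=245 cr=245 sum_balances=0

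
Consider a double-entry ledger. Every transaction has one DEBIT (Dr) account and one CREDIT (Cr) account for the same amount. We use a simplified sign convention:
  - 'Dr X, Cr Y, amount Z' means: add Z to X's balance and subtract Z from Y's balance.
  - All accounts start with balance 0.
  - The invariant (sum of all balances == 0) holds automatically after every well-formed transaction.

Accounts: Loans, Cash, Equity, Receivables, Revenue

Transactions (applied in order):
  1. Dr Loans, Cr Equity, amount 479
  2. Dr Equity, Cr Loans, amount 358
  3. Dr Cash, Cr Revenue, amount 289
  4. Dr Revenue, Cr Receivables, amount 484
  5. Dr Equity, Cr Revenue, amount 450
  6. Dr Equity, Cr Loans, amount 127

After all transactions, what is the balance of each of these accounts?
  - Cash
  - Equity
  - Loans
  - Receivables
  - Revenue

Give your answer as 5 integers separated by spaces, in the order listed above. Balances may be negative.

After txn 1 (Dr Loans, Cr Equity, amount 479): Equity=-479 Loans=479
After txn 2 (Dr Equity, Cr Loans, amount 358): Equity=-121 Loans=121
After txn 3 (Dr Cash, Cr Revenue, amount 289): Cash=289 Equity=-121 Loans=121 Revenue=-289
After txn 4 (Dr Revenue, Cr Receivables, amount 484): Cash=289 Equity=-121 Loans=121 Receivables=-484 Revenue=195
After txn 5 (Dr Equity, Cr Revenue, amount 450): Cash=289 Equity=329 Loans=121 Receivables=-484 Revenue=-255
After txn 6 (Dr Equity, Cr Loans, amount 127): Cash=289 Equity=456 Loans=-6 Receivables=-484 Revenue=-255

Answer: 289 456 -6 -484 -255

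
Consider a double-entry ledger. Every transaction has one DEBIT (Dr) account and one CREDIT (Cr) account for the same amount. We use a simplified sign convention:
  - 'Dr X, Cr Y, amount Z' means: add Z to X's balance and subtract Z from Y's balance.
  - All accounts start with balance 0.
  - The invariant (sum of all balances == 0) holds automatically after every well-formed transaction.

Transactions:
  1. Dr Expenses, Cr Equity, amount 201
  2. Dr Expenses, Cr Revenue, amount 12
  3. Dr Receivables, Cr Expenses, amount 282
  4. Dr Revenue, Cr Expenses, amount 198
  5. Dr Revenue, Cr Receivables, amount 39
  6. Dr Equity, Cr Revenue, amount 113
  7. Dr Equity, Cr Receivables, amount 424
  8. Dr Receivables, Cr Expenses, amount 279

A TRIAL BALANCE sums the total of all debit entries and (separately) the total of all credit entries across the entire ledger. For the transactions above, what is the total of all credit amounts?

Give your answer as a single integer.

Txn 1: credit+=201
Txn 2: credit+=12
Txn 3: credit+=282
Txn 4: credit+=198
Txn 5: credit+=39
Txn 6: credit+=113
Txn 7: credit+=424
Txn 8: credit+=279
Total credits = 1548

Answer: 1548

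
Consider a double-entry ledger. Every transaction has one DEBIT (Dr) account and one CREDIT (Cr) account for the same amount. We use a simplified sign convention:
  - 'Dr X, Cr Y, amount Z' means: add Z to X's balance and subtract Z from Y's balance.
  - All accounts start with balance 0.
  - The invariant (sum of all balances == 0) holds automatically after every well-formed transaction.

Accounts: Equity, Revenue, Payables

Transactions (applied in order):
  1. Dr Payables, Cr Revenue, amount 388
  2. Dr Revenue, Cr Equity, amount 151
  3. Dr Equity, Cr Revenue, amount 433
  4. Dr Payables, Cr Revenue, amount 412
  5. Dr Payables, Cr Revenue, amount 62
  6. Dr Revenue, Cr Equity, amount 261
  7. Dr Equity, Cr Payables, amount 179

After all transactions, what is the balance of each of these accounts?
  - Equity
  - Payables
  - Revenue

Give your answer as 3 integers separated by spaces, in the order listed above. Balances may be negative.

After txn 1 (Dr Payables, Cr Revenue, amount 388): Payables=388 Revenue=-388
After txn 2 (Dr Revenue, Cr Equity, amount 151): Equity=-151 Payables=388 Revenue=-237
After txn 3 (Dr Equity, Cr Revenue, amount 433): Equity=282 Payables=388 Revenue=-670
After txn 4 (Dr Payables, Cr Revenue, amount 412): Equity=282 Payables=800 Revenue=-1082
After txn 5 (Dr Payables, Cr Revenue, amount 62): Equity=282 Payables=862 Revenue=-1144
After txn 6 (Dr Revenue, Cr Equity, amount 261): Equity=21 Payables=862 Revenue=-883
After txn 7 (Dr Equity, Cr Payables, amount 179): Equity=200 Payables=683 Revenue=-883

Answer: 200 683 -883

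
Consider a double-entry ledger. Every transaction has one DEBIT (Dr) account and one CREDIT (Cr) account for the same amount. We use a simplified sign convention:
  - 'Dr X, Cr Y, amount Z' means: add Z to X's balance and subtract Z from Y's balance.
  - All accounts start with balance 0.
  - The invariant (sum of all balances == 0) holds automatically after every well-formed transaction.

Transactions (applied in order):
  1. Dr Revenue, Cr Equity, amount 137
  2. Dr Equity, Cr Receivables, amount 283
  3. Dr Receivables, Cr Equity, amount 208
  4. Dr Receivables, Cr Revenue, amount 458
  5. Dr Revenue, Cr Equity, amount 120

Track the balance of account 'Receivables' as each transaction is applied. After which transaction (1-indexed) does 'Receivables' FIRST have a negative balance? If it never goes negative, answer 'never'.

After txn 1: Receivables=0
After txn 2: Receivables=-283

Answer: 2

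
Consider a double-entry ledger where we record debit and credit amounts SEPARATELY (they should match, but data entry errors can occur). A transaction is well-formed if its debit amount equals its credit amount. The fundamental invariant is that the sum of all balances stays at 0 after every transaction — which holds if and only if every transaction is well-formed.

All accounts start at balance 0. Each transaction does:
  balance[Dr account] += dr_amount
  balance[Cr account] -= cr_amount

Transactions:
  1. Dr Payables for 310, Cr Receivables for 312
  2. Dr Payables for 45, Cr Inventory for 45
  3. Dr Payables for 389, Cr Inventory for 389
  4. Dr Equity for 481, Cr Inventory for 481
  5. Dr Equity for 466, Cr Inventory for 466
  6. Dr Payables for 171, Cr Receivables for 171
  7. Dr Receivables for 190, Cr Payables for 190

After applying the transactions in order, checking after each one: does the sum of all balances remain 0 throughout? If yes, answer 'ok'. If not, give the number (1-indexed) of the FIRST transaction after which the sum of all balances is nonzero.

After txn 1: dr=310 cr=312 sum_balances=-2
After txn 2: dr=45 cr=45 sum_balances=-2
After txn 3: dr=389 cr=389 sum_balances=-2
After txn 4: dr=481 cr=481 sum_balances=-2
After txn 5: dr=466 cr=466 sum_balances=-2
After txn 6: dr=171 cr=171 sum_balances=-2
After txn 7: dr=190 cr=190 sum_balances=-2

Answer: 1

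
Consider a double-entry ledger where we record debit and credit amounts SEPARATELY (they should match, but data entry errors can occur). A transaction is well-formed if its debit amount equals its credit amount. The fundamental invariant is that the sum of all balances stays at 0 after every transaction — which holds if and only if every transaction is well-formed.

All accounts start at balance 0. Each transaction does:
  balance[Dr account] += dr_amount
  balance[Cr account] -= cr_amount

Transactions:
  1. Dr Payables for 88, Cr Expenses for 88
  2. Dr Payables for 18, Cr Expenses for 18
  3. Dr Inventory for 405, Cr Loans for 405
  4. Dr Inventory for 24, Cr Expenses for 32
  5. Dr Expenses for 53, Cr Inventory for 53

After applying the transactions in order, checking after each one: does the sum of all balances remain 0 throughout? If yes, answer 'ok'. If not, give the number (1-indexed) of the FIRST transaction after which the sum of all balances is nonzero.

After txn 1: dr=88 cr=88 sum_balances=0
After txn 2: dr=18 cr=18 sum_balances=0
After txn 3: dr=405 cr=405 sum_balances=0
After txn 4: dr=24 cr=32 sum_balances=-8
After txn 5: dr=53 cr=53 sum_balances=-8

Answer: 4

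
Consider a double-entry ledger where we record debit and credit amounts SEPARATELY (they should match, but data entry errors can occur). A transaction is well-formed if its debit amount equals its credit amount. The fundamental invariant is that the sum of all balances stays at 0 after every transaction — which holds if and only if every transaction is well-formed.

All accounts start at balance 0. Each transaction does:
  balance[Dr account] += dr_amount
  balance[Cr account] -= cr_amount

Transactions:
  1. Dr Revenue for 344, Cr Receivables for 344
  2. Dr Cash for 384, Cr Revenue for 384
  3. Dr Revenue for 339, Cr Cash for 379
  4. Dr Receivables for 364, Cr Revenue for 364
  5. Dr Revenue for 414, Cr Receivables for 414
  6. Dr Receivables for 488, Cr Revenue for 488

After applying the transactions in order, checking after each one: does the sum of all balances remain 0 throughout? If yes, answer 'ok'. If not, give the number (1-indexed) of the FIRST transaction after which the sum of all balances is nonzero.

After txn 1: dr=344 cr=344 sum_balances=0
After txn 2: dr=384 cr=384 sum_balances=0
After txn 3: dr=339 cr=379 sum_balances=-40
After txn 4: dr=364 cr=364 sum_balances=-40
After txn 5: dr=414 cr=414 sum_balances=-40
After txn 6: dr=488 cr=488 sum_balances=-40

Answer: 3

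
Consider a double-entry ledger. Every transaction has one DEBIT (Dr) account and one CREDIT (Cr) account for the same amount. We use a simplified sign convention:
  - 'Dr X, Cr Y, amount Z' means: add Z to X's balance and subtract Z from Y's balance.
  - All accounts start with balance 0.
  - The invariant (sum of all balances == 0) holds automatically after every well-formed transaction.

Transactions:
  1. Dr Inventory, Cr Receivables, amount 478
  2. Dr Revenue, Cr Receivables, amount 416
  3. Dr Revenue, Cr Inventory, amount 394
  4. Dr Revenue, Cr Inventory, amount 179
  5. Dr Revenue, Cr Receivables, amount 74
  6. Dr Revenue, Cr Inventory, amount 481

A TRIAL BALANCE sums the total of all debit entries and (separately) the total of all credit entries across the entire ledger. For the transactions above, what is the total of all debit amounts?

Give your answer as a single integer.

Answer: 2022

Derivation:
Txn 1: debit+=478
Txn 2: debit+=416
Txn 3: debit+=394
Txn 4: debit+=179
Txn 5: debit+=74
Txn 6: debit+=481
Total debits = 2022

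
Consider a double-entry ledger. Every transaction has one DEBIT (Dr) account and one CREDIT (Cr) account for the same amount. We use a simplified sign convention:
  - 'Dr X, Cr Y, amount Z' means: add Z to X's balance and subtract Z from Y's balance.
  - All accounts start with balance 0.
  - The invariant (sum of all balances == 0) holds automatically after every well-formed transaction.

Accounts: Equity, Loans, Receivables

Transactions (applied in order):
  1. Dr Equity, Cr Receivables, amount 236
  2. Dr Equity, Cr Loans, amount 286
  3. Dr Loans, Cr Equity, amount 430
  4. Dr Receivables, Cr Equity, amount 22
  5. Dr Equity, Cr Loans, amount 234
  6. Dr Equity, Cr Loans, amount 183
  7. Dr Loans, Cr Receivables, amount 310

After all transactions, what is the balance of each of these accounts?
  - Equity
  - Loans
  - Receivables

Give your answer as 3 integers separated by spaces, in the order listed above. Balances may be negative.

After txn 1 (Dr Equity, Cr Receivables, amount 236): Equity=236 Receivables=-236
After txn 2 (Dr Equity, Cr Loans, amount 286): Equity=522 Loans=-286 Receivables=-236
After txn 3 (Dr Loans, Cr Equity, amount 430): Equity=92 Loans=144 Receivables=-236
After txn 4 (Dr Receivables, Cr Equity, amount 22): Equity=70 Loans=144 Receivables=-214
After txn 5 (Dr Equity, Cr Loans, amount 234): Equity=304 Loans=-90 Receivables=-214
After txn 6 (Dr Equity, Cr Loans, amount 183): Equity=487 Loans=-273 Receivables=-214
After txn 7 (Dr Loans, Cr Receivables, amount 310): Equity=487 Loans=37 Receivables=-524

Answer: 487 37 -524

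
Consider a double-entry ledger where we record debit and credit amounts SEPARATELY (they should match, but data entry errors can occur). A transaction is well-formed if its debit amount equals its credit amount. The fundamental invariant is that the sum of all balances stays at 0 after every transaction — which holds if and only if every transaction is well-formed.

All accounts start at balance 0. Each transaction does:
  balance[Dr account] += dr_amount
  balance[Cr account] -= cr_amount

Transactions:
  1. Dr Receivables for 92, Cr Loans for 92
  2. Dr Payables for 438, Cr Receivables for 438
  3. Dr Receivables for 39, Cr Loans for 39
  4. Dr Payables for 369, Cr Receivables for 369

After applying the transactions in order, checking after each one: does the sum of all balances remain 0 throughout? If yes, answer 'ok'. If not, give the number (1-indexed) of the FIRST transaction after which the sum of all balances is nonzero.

After txn 1: dr=92 cr=92 sum_balances=0
After txn 2: dr=438 cr=438 sum_balances=0
After txn 3: dr=39 cr=39 sum_balances=0
After txn 4: dr=369 cr=369 sum_balances=0

Answer: ok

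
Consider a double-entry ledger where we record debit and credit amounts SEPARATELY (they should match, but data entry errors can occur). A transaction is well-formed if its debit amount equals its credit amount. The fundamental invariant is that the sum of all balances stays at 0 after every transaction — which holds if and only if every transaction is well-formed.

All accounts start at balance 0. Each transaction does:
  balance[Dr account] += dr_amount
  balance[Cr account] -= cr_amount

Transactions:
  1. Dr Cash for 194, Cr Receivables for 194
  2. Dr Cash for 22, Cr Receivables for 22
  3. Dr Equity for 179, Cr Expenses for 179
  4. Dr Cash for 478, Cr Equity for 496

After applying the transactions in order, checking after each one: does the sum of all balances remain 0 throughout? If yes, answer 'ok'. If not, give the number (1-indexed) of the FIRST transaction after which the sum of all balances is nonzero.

Answer: 4

Derivation:
After txn 1: dr=194 cr=194 sum_balances=0
After txn 2: dr=22 cr=22 sum_balances=0
After txn 3: dr=179 cr=179 sum_balances=0
After txn 4: dr=478 cr=496 sum_balances=-18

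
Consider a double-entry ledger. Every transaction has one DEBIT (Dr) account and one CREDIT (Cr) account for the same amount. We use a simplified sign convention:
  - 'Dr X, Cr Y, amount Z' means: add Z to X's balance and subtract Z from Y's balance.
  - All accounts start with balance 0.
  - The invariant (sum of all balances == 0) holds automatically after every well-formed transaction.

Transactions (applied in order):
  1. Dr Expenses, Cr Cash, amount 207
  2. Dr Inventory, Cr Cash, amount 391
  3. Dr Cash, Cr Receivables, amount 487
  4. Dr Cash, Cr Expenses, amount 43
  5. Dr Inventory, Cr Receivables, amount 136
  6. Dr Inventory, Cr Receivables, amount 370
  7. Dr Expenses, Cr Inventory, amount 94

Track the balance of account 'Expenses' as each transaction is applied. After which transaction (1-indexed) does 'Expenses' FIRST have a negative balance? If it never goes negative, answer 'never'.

After txn 1: Expenses=207
After txn 2: Expenses=207
After txn 3: Expenses=207
After txn 4: Expenses=164
After txn 5: Expenses=164
After txn 6: Expenses=164
After txn 7: Expenses=258

Answer: never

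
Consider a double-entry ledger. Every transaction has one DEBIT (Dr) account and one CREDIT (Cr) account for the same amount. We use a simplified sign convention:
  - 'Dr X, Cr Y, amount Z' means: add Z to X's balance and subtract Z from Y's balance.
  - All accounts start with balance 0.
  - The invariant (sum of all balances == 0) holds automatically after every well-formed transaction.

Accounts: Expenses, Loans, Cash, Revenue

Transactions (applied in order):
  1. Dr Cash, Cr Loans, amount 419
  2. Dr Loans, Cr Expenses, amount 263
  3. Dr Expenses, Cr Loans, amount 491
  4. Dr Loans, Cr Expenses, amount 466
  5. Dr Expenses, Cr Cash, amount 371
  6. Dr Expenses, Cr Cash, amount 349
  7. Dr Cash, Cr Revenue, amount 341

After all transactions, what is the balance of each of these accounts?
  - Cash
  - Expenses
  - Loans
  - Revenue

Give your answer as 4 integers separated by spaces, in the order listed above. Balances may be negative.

After txn 1 (Dr Cash, Cr Loans, amount 419): Cash=419 Loans=-419
After txn 2 (Dr Loans, Cr Expenses, amount 263): Cash=419 Expenses=-263 Loans=-156
After txn 3 (Dr Expenses, Cr Loans, amount 491): Cash=419 Expenses=228 Loans=-647
After txn 4 (Dr Loans, Cr Expenses, amount 466): Cash=419 Expenses=-238 Loans=-181
After txn 5 (Dr Expenses, Cr Cash, amount 371): Cash=48 Expenses=133 Loans=-181
After txn 6 (Dr Expenses, Cr Cash, amount 349): Cash=-301 Expenses=482 Loans=-181
After txn 7 (Dr Cash, Cr Revenue, amount 341): Cash=40 Expenses=482 Loans=-181 Revenue=-341

Answer: 40 482 -181 -341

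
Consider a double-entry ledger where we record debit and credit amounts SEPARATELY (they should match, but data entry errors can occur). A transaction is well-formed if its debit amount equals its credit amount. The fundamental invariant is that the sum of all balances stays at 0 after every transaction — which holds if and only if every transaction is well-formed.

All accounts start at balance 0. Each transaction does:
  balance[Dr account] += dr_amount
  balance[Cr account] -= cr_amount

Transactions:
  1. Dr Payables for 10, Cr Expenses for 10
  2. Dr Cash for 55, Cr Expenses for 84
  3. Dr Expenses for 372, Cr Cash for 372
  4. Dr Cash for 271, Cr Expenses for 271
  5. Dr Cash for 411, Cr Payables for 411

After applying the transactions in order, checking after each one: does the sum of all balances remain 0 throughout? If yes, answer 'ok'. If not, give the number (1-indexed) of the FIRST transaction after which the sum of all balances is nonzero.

Answer: 2

Derivation:
After txn 1: dr=10 cr=10 sum_balances=0
After txn 2: dr=55 cr=84 sum_balances=-29
After txn 3: dr=372 cr=372 sum_balances=-29
After txn 4: dr=271 cr=271 sum_balances=-29
After txn 5: dr=411 cr=411 sum_balances=-29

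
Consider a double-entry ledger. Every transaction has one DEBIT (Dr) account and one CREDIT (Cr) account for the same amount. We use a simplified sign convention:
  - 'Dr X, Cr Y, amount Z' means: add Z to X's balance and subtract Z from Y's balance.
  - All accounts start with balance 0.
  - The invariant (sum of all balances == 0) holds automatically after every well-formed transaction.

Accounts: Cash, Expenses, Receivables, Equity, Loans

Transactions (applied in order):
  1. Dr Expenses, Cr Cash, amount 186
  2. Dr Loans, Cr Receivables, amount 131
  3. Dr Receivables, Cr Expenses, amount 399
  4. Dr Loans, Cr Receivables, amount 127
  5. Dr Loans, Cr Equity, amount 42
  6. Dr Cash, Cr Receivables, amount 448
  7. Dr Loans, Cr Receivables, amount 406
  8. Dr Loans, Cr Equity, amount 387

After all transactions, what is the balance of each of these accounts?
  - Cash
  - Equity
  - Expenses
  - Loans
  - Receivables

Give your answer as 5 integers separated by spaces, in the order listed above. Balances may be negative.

After txn 1 (Dr Expenses, Cr Cash, amount 186): Cash=-186 Expenses=186
After txn 2 (Dr Loans, Cr Receivables, amount 131): Cash=-186 Expenses=186 Loans=131 Receivables=-131
After txn 3 (Dr Receivables, Cr Expenses, amount 399): Cash=-186 Expenses=-213 Loans=131 Receivables=268
After txn 4 (Dr Loans, Cr Receivables, amount 127): Cash=-186 Expenses=-213 Loans=258 Receivables=141
After txn 5 (Dr Loans, Cr Equity, amount 42): Cash=-186 Equity=-42 Expenses=-213 Loans=300 Receivables=141
After txn 6 (Dr Cash, Cr Receivables, amount 448): Cash=262 Equity=-42 Expenses=-213 Loans=300 Receivables=-307
After txn 7 (Dr Loans, Cr Receivables, amount 406): Cash=262 Equity=-42 Expenses=-213 Loans=706 Receivables=-713
After txn 8 (Dr Loans, Cr Equity, amount 387): Cash=262 Equity=-429 Expenses=-213 Loans=1093 Receivables=-713

Answer: 262 -429 -213 1093 -713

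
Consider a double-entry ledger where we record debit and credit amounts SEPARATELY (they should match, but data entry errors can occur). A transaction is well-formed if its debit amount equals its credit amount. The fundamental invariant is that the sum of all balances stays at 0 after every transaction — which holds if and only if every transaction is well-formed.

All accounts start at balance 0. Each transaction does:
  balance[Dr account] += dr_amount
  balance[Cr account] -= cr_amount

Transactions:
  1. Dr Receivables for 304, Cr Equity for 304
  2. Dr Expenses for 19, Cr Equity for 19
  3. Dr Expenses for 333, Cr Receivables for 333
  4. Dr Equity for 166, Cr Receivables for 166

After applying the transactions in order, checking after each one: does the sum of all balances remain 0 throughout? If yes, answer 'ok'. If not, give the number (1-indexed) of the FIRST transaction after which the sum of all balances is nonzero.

Answer: ok

Derivation:
After txn 1: dr=304 cr=304 sum_balances=0
After txn 2: dr=19 cr=19 sum_balances=0
After txn 3: dr=333 cr=333 sum_balances=0
After txn 4: dr=166 cr=166 sum_balances=0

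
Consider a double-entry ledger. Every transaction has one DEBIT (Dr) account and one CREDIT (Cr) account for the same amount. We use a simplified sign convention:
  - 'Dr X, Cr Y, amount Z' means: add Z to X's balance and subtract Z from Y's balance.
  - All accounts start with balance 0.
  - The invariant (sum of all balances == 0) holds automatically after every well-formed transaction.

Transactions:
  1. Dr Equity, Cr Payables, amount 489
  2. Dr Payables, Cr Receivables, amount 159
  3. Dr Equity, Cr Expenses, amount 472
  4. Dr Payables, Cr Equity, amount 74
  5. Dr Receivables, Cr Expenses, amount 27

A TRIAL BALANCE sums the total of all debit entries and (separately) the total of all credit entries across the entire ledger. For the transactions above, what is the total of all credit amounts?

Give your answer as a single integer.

Txn 1: credit+=489
Txn 2: credit+=159
Txn 3: credit+=472
Txn 4: credit+=74
Txn 5: credit+=27
Total credits = 1221

Answer: 1221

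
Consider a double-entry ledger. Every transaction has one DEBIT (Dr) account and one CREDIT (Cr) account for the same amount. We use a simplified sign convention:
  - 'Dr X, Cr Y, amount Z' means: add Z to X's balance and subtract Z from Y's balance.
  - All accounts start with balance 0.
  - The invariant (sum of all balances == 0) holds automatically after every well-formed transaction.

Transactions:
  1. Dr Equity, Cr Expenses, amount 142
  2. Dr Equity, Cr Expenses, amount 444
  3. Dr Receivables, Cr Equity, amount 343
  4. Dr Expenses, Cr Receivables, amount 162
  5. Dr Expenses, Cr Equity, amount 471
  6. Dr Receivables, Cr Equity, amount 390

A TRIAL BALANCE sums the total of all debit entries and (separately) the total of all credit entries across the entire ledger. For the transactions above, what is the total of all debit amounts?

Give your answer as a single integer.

Answer: 1952

Derivation:
Txn 1: debit+=142
Txn 2: debit+=444
Txn 3: debit+=343
Txn 4: debit+=162
Txn 5: debit+=471
Txn 6: debit+=390
Total debits = 1952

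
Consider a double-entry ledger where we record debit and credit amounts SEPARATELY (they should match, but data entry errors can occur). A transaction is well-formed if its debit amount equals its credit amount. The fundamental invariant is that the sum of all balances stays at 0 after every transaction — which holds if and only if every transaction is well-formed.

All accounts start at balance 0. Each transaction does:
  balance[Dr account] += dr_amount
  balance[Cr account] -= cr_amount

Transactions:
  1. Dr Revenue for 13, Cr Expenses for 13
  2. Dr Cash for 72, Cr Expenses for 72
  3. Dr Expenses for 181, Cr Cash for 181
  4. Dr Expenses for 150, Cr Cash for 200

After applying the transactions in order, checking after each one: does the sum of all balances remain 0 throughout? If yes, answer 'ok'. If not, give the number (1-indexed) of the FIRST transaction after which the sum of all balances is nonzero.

Answer: 4

Derivation:
After txn 1: dr=13 cr=13 sum_balances=0
After txn 2: dr=72 cr=72 sum_balances=0
After txn 3: dr=181 cr=181 sum_balances=0
After txn 4: dr=150 cr=200 sum_balances=-50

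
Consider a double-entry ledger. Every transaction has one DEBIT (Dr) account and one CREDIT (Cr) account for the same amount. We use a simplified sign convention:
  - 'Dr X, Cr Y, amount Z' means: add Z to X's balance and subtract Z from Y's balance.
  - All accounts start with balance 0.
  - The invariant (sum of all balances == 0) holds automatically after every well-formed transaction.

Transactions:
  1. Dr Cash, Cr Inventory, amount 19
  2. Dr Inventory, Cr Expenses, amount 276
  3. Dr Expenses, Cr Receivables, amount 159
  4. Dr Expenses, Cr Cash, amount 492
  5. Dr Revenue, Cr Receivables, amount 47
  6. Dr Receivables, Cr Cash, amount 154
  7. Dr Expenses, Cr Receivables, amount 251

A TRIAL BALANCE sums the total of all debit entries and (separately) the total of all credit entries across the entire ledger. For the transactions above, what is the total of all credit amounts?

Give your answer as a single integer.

Answer: 1398

Derivation:
Txn 1: credit+=19
Txn 2: credit+=276
Txn 3: credit+=159
Txn 4: credit+=492
Txn 5: credit+=47
Txn 6: credit+=154
Txn 7: credit+=251
Total credits = 1398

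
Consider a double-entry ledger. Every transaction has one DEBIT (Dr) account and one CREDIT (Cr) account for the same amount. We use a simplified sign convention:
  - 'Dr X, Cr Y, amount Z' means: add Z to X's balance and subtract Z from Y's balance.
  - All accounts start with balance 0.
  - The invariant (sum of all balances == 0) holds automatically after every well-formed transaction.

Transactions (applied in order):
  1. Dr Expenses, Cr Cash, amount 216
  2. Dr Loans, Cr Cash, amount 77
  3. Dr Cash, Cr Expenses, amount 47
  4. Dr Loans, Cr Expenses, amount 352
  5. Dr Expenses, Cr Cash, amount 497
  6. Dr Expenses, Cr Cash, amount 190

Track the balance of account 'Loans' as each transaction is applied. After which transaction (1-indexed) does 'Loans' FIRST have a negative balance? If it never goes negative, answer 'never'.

After txn 1: Loans=0
After txn 2: Loans=77
After txn 3: Loans=77
After txn 4: Loans=429
After txn 5: Loans=429
After txn 6: Loans=429

Answer: never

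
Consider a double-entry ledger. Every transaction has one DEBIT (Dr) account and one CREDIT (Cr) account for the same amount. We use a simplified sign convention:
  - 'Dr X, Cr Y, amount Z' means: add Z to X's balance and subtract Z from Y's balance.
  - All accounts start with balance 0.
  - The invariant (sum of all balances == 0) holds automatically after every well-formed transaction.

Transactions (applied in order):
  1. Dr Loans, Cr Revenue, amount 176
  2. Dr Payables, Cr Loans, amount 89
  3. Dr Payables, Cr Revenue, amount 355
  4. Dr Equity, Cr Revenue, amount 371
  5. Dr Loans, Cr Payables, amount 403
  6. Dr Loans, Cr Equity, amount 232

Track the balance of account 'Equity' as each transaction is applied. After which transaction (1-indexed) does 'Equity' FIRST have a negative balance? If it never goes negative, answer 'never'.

After txn 1: Equity=0
After txn 2: Equity=0
After txn 3: Equity=0
After txn 4: Equity=371
After txn 5: Equity=371
After txn 6: Equity=139

Answer: never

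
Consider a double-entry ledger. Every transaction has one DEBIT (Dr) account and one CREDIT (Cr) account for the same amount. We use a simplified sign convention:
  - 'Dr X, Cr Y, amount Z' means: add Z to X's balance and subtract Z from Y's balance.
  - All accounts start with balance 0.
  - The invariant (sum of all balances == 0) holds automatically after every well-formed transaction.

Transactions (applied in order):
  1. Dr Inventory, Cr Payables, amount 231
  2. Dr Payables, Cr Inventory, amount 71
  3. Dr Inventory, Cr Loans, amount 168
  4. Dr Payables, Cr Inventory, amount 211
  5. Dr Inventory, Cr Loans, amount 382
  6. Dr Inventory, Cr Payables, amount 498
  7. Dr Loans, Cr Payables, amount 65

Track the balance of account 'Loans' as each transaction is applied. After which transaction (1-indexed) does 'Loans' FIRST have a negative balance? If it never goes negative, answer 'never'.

After txn 1: Loans=0
After txn 2: Loans=0
After txn 3: Loans=-168

Answer: 3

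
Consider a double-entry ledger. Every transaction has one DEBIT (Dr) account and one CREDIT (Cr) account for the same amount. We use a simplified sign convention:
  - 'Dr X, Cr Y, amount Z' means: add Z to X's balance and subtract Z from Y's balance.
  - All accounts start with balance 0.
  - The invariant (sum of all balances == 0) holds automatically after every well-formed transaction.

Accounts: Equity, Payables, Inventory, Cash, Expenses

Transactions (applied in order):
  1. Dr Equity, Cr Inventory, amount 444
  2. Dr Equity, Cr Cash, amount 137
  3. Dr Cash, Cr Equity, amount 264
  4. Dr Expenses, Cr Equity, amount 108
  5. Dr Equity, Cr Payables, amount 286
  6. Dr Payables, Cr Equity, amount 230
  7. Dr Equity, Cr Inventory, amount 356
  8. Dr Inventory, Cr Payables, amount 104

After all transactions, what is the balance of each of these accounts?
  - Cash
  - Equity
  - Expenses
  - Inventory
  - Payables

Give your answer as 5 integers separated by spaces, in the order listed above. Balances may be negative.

Answer: 127 621 108 -696 -160

Derivation:
After txn 1 (Dr Equity, Cr Inventory, amount 444): Equity=444 Inventory=-444
After txn 2 (Dr Equity, Cr Cash, amount 137): Cash=-137 Equity=581 Inventory=-444
After txn 3 (Dr Cash, Cr Equity, amount 264): Cash=127 Equity=317 Inventory=-444
After txn 4 (Dr Expenses, Cr Equity, amount 108): Cash=127 Equity=209 Expenses=108 Inventory=-444
After txn 5 (Dr Equity, Cr Payables, amount 286): Cash=127 Equity=495 Expenses=108 Inventory=-444 Payables=-286
After txn 6 (Dr Payables, Cr Equity, amount 230): Cash=127 Equity=265 Expenses=108 Inventory=-444 Payables=-56
After txn 7 (Dr Equity, Cr Inventory, amount 356): Cash=127 Equity=621 Expenses=108 Inventory=-800 Payables=-56
After txn 8 (Dr Inventory, Cr Payables, amount 104): Cash=127 Equity=621 Expenses=108 Inventory=-696 Payables=-160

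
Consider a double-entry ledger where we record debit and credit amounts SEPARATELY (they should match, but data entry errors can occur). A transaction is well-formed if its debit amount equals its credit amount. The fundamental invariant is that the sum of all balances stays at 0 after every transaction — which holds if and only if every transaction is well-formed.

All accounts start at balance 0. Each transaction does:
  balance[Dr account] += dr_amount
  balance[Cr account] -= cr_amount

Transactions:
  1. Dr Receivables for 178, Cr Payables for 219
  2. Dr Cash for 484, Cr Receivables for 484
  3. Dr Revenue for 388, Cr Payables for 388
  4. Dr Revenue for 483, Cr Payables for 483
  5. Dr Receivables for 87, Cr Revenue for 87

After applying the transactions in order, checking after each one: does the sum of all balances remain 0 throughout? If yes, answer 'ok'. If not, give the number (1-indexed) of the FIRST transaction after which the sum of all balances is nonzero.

After txn 1: dr=178 cr=219 sum_balances=-41
After txn 2: dr=484 cr=484 sum_balances=-41
After txn 3: dr=388 cr=388 sum_balances=-41
After txn 4: dr=483 cr=483 sum_balances=-41
After txn 5: dr=87 cr=87 sum_balances=-41

Answer: 1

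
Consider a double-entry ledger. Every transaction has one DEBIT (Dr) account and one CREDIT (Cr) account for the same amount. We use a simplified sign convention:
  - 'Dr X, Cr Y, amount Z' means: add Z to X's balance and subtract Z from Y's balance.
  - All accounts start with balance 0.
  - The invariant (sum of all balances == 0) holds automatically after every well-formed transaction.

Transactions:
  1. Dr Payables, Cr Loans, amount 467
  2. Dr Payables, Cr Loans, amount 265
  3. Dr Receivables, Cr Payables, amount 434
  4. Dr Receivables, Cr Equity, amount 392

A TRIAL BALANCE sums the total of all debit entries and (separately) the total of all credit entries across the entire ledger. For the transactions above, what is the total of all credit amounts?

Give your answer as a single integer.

Txn 1: credit+=467
Txn 2: credit+=265
Txn 3: credit+=434
Txn 4: credit+=392
Total credits = 1558

Answer: 1558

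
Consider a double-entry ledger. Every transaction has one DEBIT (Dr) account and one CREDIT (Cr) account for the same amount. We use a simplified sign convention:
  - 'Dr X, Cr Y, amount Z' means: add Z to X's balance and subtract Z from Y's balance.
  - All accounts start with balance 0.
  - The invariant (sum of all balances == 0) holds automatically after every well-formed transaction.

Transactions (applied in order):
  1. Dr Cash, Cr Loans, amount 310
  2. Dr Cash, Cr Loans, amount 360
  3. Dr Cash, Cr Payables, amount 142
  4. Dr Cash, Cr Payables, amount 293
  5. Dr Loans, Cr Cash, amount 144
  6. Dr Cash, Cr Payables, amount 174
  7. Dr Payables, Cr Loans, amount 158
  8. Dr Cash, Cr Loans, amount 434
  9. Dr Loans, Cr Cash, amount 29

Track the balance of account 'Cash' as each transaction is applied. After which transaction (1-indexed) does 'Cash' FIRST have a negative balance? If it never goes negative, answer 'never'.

Answer: never

Derivation:
After txn 1: Cash=310
After txn 2: Cash=670
After txn 3: Cash=812
After txn 4: Cash=1105
After txn 5: Cash=961
After txn 6: Cash=1135
After txn 7: Cash=1135
After txn 8: Cash=1569
After txn 9: Cash=1540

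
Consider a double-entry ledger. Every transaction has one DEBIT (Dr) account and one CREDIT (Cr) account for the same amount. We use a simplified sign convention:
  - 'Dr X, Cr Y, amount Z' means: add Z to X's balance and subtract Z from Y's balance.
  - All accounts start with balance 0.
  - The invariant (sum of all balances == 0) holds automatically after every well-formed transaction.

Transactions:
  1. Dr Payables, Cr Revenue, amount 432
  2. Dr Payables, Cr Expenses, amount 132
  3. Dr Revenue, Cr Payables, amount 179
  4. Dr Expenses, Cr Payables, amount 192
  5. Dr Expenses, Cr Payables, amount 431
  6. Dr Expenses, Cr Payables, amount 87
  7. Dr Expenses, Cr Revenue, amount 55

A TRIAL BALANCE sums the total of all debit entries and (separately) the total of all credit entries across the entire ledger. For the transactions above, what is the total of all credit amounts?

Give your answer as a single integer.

Answer: 1508

Derivation:
Txn 1: credit+=432
Txn 2: credit+=132
Txn 3: credit+=179
Txn 4: credit+=192
Txn 5: credit+=431
Txn 6: credit+=87
Txn 7: credit+=55
Total credits = 1508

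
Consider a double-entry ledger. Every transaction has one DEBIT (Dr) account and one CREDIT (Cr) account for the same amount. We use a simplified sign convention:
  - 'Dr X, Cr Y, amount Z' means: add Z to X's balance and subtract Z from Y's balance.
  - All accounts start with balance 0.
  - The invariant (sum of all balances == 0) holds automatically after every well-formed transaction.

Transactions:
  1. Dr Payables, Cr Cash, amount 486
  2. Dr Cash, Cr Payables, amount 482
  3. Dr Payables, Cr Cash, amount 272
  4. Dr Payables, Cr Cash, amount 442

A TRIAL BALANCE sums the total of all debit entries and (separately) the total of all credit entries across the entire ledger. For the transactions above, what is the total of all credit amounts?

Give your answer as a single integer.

Answer: 1682

Derivation:
Txn 1: credit+=486
Txn 2: credit+=482
Txn 3: credit+=272
Txn 4: credit+=442
Total credits = 1682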